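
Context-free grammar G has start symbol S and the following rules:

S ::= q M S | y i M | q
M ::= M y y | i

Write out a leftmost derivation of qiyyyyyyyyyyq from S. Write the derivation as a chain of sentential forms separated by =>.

S => qMS   [S ::= q M S]
qMS => qMyyS   [M ::= M y y]
qMyyS => qMyyyyS   [M ::= M y y]
qMyyyyS => qMyyyyyyS   [M ::= M y y]
qMyyyyyyS => qMyyyyyyyyS   [M ::= M y y]
qMyyyyyyyyS => qMyyyyyyyyyyS   [M ::= M y y]
qMyyyyyyyyyyS => qiyyyyyyyyyyS   [M ::= i]
qiyyyyyyyyyyS => qiyyyyyyyyyyq   [S ::= q]

S=>qMS=>qMyyS=>qMyyyyS=>qMyyyyyyS=>qMyyyyyyyyS=>qMyyyyyyyyyyS=>qiyyyyyyyyyyS=>qiyyyyyyyyyyq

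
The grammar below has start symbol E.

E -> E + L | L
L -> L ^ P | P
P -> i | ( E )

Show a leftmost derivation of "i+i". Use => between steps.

E=>E+L=>L+L=>P+L=>i+L=>i+P=>i+i

E => E+L   [E -> E + L]
E+L => L+L   [E -> L]
L+L => P+L   [L -> P]
P+L => i+L   [P -> i]
i+L => i+P   [L -> P]
i+P => i+i   [P -> i]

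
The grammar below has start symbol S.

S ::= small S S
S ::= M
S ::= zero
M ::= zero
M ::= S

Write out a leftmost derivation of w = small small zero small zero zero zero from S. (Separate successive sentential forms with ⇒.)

S ⇒ small S S   [S ::= small S S]
small S S ⇒ small small S S S   [S ::= small S S]
small small S S S ⇒ small small M S S   [S ::= M]
small small M S S ⇒ small small zero S S   [M ::= zero]
small small zero S S ⇒ small small zero small S S S   [S ::= small S S]
small small zero small S S S ⇒ small small zero small M S S   [S ::= M]
small small zero small M S S ⇒ small small zero small zero S S   [M ::= zero]
small small zero small zero S S ⇒ small small zero small zero M S   [S ::= M]
small small zero small zero M S ⇒ small small zero small zero zero S   [M ::= zero]
small small zero small zero zero S ⇒ small small zero small zero zero zero   [S ::= zero]

S ⇒ small S S ⇒ small small S S S ⇒ small small M S S ⇒ small small zero S S ⇒ small small zero small S S S ⇒ small small zero small M S S ⇒ small small zero small zero S S ⇒ small small zero small zero M S ⇒ small small zero small zero zero S ⇒ small small zero small zero zero zero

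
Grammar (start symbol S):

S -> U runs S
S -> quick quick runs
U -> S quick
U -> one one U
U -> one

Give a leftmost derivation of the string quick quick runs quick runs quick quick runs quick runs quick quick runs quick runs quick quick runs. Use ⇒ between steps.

S ⇒ U runs S ⇒ S quick runs S ⇒ U runs S quick runs S ⇒ S quick runs S quick runs S ⇒ quick quick runs quick runs S quick runs S ⇒ quick quick runs quick runs U runs S quick runs S ⇒ quick quick runs quick runs S quick runs S quick runs S ⇒ quick quick runs quick runs quick quick runs quick runs S quick runs S ⇒ quick quick runs quick runs quick quick runs quick runs quick quick runs quick runs S ⇒ quick quick runs quick runs quick quick runs quick runs quick quick runs quick runs quick quick runs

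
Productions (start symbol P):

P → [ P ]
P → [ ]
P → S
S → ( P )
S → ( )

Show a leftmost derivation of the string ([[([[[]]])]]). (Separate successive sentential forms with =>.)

P=>S=>(P)=>([P])=>([[P]])=>([[S]])=>([[(P)]])=>([[([P])]])=>([[([[P]])]])=>([[([[[]]])]])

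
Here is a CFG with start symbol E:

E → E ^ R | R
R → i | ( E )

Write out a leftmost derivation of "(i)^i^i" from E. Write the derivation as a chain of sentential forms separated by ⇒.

E ⇒ E^R   [E → E ^ R]
E^R ⇒ E^R^R   [E → E ^ R]
E^R^R ⇒ R^R^R   [E → R]
R^R^R ⇒ (E)^R^R   [R → ( E )]
(E)^R^R ⇒ (R)^R^R   [E → R]
(R)^R^R ⇒ (i)^R^R   [R → i]
(i)^R^R ⇒ (i)^i^R   [R → i]
(i)^i^R ⇒ (i)^i^i   [R → i]

E⇒E^R⇒E^R^R⇒R^R^R⇒(E)^R^R⇒(R)^R^R⇒(i)^R^R⇒(i)^i^R⇒(i)^i^i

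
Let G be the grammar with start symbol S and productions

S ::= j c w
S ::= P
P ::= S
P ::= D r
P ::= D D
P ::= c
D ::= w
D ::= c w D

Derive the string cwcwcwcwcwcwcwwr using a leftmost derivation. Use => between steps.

S=>P=>Dr=>cwDr=>cwcwDr=>cwcwcwDr=>cwcwcwcwDr=>cwcwcwcwcwDr=>cwcwcwcwcwcwDr=>cwcwcwcwcwcwcwDr=>cwcwcwcwcwcwcwwr

S => P   [S ::= P]
P => Dr   [P ::= D r]
Dr => cwDr   [D ::= c w D]
cwDr => cwcwDr   [D ::= c w D]
cwcwDr => cwcwcwDr   [D ::= c w D]
cwcwcwDr => cwcwcwcwDr   [D ::= c w D]
cwcwcwcwDr => cwcwcwcwcwDr   [D ::= c w D]
cwcwcwcwcwDr => cwcwcwcwcwcwDr   [D ::= c w D]
cwcwcwcwcwcwDr => cwcwcwcwcwcwcwDr   [D ::= c w D]
cwcwcwcwcwcwcwDr => cwcwcwcwcwcwcwwr   [D ::= w]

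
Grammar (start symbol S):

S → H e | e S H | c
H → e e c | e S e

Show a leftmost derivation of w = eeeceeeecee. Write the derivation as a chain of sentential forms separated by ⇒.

S ⇒ eSH ⇒ eHeH ⇒ eeeceH ⇒ eeeceeSe ⇒ eeeceeHee ⇒ eeeceeeecee

S ⇒ eSH   [S → e S H]
eSH ⇒ eHeH   [S → H e]
eHeH ⇒ eeeceH   [H → e e c]
eeeceH ⇒ eeeceeSe   [H → e S e]
eeeceeSe ⇒ eeeceeHee   [S → H e]
eeeceeHee ⇒ eeeceeeecee   [H → e e c]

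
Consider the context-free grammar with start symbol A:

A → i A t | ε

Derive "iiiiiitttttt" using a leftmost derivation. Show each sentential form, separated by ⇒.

A⇒iAt⇒iiAtt⇒iiiAttt⇒iiiiAtttt⇒iiiiiAttttt⇒iiiiiiAtttttt⇒iiiiiitttttt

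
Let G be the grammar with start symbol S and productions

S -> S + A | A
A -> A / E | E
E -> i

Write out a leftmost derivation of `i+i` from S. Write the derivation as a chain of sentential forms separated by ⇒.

S ⇒ S+A ⇒ A+A ⇒ E+A ⇒ i+A ⇒ i+E ⇒ i+i

S ⇒ S+A   [S -> S + A]
S+A ⇒ A+A   [S -> A]
A+A ⇒ E+A   [A -> E]
E+A ⇒ i+A   [E -> i]
i+A ⇒ i+E   [A -> E]
i+E ⇒ i+i   [E -> i]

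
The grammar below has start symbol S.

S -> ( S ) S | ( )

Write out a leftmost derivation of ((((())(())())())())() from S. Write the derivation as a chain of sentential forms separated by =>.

S=>(S)S=>((S)S)S=>(((S)S)S)S=>((((S)S)S)S)S=>((((())S)S)S)S=>((((())(S)S)S)S)S=>((((())(())S)S)S)S=>((((())(())())S)S)S=>((((())(())())())S)S=>((((())(())())())())S=>((((())(())())())())()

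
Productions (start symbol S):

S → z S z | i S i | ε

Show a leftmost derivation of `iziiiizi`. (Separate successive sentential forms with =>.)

S => iSi   [S → i S i]
iSi => izSzi   [S → z S z]
izSzi => iziSizi   [S → i S i]
iziSizi => iziiSiizi   [S → i S i]
iziiSiizi => iziiiizi   [S → ε]

S=>iSi=>izSzi=>iziSizi=>iziiSiizi=>iziiiizi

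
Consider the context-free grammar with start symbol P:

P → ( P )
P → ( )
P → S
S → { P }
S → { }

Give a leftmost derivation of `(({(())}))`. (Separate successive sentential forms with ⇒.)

P ⇒ (P) ⇒ ((P)) ⇒ ((S)) ⇒ (({P})) ⇒ (({(P)})) ⇒ (({(())}))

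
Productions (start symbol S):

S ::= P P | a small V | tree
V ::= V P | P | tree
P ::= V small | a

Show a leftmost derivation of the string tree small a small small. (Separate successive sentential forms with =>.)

S => P P => V small P => tree small P => tree small V small => tree small P small => tree small V small small => tree small P small small => tree small a small small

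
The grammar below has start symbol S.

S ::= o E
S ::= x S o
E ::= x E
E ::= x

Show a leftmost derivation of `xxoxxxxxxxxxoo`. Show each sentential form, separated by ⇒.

S⇒xSo⇒xxSoo⇒xxoEoo⇒xxoxEoo⇒xxoxxEoo⇒xxoxxxEoo⇒xxoxxxxEoo⇒xxoxxxxxEoo⇒xxoxxxxxxEoo⇒xxoxxxxxxxEoo⇒xxoxxxxxxxxEoo⇒xxoxxxxxxxxxoo

S ⇒ xSo   [S ::= x S o]
xSo ⇒ xxSoo   [S ::= x S o]
xxSoo ⇒ xxoEoo   [S ::= o E]
xxoEoo ⇒ xxoxEoo   [E ::= x E]
xxoxEoo ⇒ xxoxxEoo   [E ::= x E]
xxoxxEoo ⇒ xxoxxxEoo   [E ::= x E]
xxoxxxEoo ⇒ xxoxxxxEoo   [E ::= x E]
xxoxxxxEoo ⇒ xxoxxxxxEoo   [E ::= x E]
xxoxxxxxEoo ⇒ xxoxxxxxxEoo   [E ::= x E]
xxoxxxxxxEoo ⇒ xxoxxxxxxxEoo   [E ::= x E]
xxoxxxxxxxEoo ⇒ xxoxxxxxxxxEoo   [E ::= x E]
xxoxxxxxxxxEoo ⇒ xxoxxxxxxxxxoo   [E ::= x]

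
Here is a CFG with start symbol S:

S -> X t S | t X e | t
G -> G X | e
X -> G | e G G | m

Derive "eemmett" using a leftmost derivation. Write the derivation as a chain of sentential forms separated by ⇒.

S ⇒ XtS ⇒ eGGtS ⇒ eGXGtS ⇒ eGXXGtS ⇒ eeXXGtS ⇒ eemXGtS ⇒ eemmGtS ⇒ eemmetS ⇒ eemmett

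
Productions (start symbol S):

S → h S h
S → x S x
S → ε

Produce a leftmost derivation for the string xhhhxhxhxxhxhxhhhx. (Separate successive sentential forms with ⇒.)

S⇒xSx⇒xhShx⇒xhhShhx⇒xhhhShhhx⇒xhhhxSxhhhx⇒xhhhxhShxhhhx⇒xhhhxhxSxhxhhhx⇒xhhhxhxhShxhxhhhx⇒xhhhxhxhxSxhxhxhhhx⇒xhhhxhxhxxhxhxhhhx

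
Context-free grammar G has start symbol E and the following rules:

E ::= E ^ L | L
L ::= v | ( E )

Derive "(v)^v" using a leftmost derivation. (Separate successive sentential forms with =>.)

E => E^L => L^L => (E)^L => (L)^L => (v)^L => (v)^v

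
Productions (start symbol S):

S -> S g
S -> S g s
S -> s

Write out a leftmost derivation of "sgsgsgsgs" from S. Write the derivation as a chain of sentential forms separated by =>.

S => Sgs   [S -> S g s]
Sgs => Sgsgs   [S -> S g s]
Sgsgs => Sgsgsgs   [S -> S g s]
Sgsgsgs => Sgsgsgsgs   [S -> S g s]
Sgsgsgsgs => sgsgsgsgs   [S -> s]

S=>Sgs=>Sgsgs=>Sgsgsgs=>Sgsgsgsgs=>sgsgsgsgs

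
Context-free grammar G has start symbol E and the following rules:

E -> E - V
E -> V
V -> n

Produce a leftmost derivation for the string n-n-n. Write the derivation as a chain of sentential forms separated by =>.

E => E-V => E-V-V => V-V-V => n-V-V => n-n-V => n-n-n

E => E-V   [E -> E - V]
E-V => E-V-V   [E -> E - V]
E-V-V => V-V-V   [E -> V]
V-V-V => n-V-V   [V -> n]
n-V-V => n-n-V   [V -> n]
n-n-V => n-n-n   [V -> n]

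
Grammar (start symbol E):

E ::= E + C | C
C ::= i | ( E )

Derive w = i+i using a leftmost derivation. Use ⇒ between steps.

E ⇒ E+C ⇒ C+C ⇒ i+C ⇒ i+i

E ⇒ E+C   [E ::= E + C]
E+C ⇒ C+C   [E ::= C]
C+C ⇒ i+C   [C ::= i]
i+C ⇒ i+i   [C ::= i]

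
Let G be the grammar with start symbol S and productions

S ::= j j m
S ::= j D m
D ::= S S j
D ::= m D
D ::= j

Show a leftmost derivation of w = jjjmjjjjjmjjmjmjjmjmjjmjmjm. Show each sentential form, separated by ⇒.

S ⇒ jDm ⇒ jSSjm ⇒ jjDmSjm ⇒ jjjmSjm ⇒ jjjmjDmjm ⇒ jjjmjSSjmjm ⇒ jjjmjjDmSjmjm ⇒ jjjmjjSSjmSjmjm ⇒ jjjmjjjDmSjmSjmjm ⇒ jjjmjjjSSjmSjmSjmjm ⇒ jjjmjjjjjmSjmSjmSjmjm ⇒ jjjmjjjjjmjjmjmSjmSjmjm ⇒ jjjmjjjjjmjjmjmjjmjmSjmjm ⇒ jjjmjjjjjmjjmjmjjmjmjjmjmjm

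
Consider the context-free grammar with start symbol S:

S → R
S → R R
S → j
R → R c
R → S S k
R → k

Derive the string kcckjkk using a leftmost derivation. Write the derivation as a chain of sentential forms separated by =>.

S => RR => SSkR => RRSkR => RcRSkR => RccRSkR => kccRSkR => kcckSkR => kcckjkR => kcckjkk

S => RR   [S → R R]
RR => SSkR   [R → S S k]
SSkR => RRSkR   [S → R R]
RRSkR => RcRSkR   [R → R c]
RcRSkR => RccRSkR   [R → R c]
RccRSkR => kccRSkR   [R → k]
kccRSkR => kcckSkR   [R → k]
kcckSkR => kcckjkR   [S → j]
kcckjkR => kcckjkk   [R → k]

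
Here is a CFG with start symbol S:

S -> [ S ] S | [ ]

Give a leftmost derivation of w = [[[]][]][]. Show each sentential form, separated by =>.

S => [S]S   [S -> [ S ] S]
[S]S => [[S]S]S   [S -> [ S ] S]
[[S]S]S => [[[]]S]S   [S -> [ ]]
[[[]]S]S => [[[]][]]S   [S -> [ ]]
[[[]][]]S => [[[]][]][]   [S -> [ ]]

S => [S]S => [[S]S]S => [[[]]S]S => [[[]][]]S => [[[]][]][]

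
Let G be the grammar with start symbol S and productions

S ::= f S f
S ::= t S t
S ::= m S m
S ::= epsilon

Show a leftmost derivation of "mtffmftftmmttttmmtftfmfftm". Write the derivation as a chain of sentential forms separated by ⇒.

S ⇒ mSm   [S ::= m S m]
mSm ⇒ mtStm   [S ::= t S t]
mtStm ⇒ mtfSftm   [S ::= f S f]
mtfSftm ⇒ mtffSfftm   [S ::= f S f]
mtffSfftm ⇒ mtffmSmfftm   [S ::= m S m]
mtffmSmfftm ⇒ mtffmfSfmfftm   [S ::= f S f]
mtffmfSfmfftm ⇒ mtffmftStfmfftm   [S ::= t S t]
mtffmftStfmfftm ⇒ mtffmftfSftfmfftm   [S ::= f S f]
mtffmftfSftfmfftm ⇒ mtffmftftStftfmfftm   [S ::= t S t]
mtffmftftStftfmfftm ⇒ mtffmftftmSmtftfmfftm   [S ::= m S m]
mtffmftftmSmtftfmfftm ⇒ mtffmftftmmSmmtftfmfftm   [S ::= m S m]
mtffmftftmmSmmtftfmfftm ⇒ mtffmftftmmtStmmtftfmfftm   [S ::= t S t]
mtffmftftmmtStmmtftfmfftm ⇒ mtffmftftmmttSttmmtftfmfftm   [S ::= t S t]
mtffmftftmmttSttmmtftfmfftm ⇒ mtffmftftmmttttmmtftfmfftm   [S ::= epsilon]

S ⇒ mSm ⇒ mtStm ⇒ mtfSftm ⇒ mtffSfftm ⇒ mtffmSmfftm ⇒ mtffmfSfmfftm ⇒ mtffmftStfmfftm ⇒ mtffmftfSftfmfftm ⇒ mtffmftftStftfmfftm ⇒ mtffmftftmSmtftfmfftm ⇒ mtffmftftmmSmmtftfmfftm ⇒ mtffmftftmmtStmmtftfmfftm ⇒ mtffmftftmmttSttmmtftfmfftm ⇒ mtffmftftmmttttmmtftfmfftm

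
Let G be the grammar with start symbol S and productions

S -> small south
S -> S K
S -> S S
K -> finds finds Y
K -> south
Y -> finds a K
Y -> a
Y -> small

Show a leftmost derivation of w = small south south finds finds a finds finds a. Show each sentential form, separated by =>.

S => S K => S K K => S K K K => small south K K K => small south south K K => small south south finds finds Y K => small south south finds finds a K => small south south finds finds a finds finds Y => small south south finds finds a finds finds a

S => S K   [S -> S K]
S K => S K K   [S -> S K]
S K K => S K K K   [S -> S K]
S K K K => small south K K K   [S -> small south]
small south K K K => small south south K K   [K -> south]
small south south K K => small south south finds finds Y K   [K -> finds finds Y]
small south south finds finds Y K => small south south finds finds a K   [Y -> a]
small south south finds finds a K => small south south finds finds a finds finds Y   [K -> finds finds Y]
small south south finds finds a finds finds Y => small south south finds finds a finds finds a   [Y -> a]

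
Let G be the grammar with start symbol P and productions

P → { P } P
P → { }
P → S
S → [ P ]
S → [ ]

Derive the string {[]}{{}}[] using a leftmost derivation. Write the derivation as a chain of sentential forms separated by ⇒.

P ⇒ {P}P ⇒ {S}P ⇒ {[]}P ⇒ {[]}{P}P ⇒ {[]}{{}}P ⇒ {[]}{{}}S ⇒ {[]}{{}}[]

P ⇒ {P}P   [P → { P } P]
{P}P ⇒ {S}P   [P → S]
{S}P ⇒ {[]}P   [S → [ ]]
{[]}P ⇒ {[]}{P}P   [P → { P } P]
{[]}{P}P ⇒ {[]}{{}}P   [P → { }]
{[]}{{}}P ⇒ {[]}{{}}S   [P → S]
{[]}{{}}S ⇒ {[]}{{}}[]   [S → [ ]]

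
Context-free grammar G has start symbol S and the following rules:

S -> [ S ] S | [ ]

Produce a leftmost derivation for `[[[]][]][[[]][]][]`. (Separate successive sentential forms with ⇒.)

S⇒[S]S⇒[[S]S]S⇒[[[]]S]S⇒[[[]][]]S⇒[[[]][]][S]S⇒[[[]][]][[S]S]S⇒[[[]][]][[[]]S]S⇒[[[]][]][[[]][]]S⇒[[[]][]][[[]][]][]

S ⇒ [S]S   [S -> [ S ] S]
[S]S ⇒ [[S]S]S   [S -> [ S ] S]
[[S]S]S ⇒ [[[]]S]S   [S -> [ ]]
[[[]]S]S ⇒ [[[]][]]S   [S -> [ ]]
[[[]][]]S ⇒ [[[]][]][S]S   [S -> [ S ] S]
[[[]][]][S]S ⇒ [[[]][]][[S]S]S   [S -> [ S ] S]
[[[]][]][[S]S]S ⇒ [[[]][]][[[]]S]S   [S -> [ ]]
[[[]][]][[[]]S]S ⇒ [[[]][]][[[]][]]S   [S -> [ ]]
[[[]][]][[[]][]]S ⇒ [[[]][]][[[]][]][]   [S -> [ ]]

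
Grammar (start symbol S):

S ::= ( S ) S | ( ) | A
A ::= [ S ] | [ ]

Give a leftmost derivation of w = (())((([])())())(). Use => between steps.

S => (S)S   [S ::= ( S ) S]
(S)S => (())S   [S ::= ( )]
(())S => (())(S)S   [S ::= ( S ) S]
(())(S)S => (())((S)S)S   [S ::= ( S ) S]
(())((S)S)S => (())(((S)S)S)S   [S ::= ( S ) S]
(())(((S)S)S)S => (())(((A)S)S)S   [S ::= A]
(())(((A)S)S)S => (())((([])S)S)S   [A ::= [ ]]
(())((([])S)S)S => (())((([])())S)S   [S ::= ( )]
(())((([])())S)S => (())((([])())())S   [S ::= ( )]
(())((([])())())S => (())((([])())())()   [S ::= ( )]

S=>(S)S=>(())S=>(())(S)S=>(())((S)S)S=>(())(((S)S)S)S=>(())(((A)S)S)S=>(())((([])S)S)S=>(())((([])())S)S=>(())((([])())())S=>(())((([])())())()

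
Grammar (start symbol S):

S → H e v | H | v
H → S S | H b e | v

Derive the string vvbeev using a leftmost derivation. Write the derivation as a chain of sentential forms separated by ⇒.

S ⇒ Hev   [S → H e v]
Hev ⇒ SSev   [H → S S]
SSev ⇒ vSev   [S → v]
vSev ⇒ vHev   [S → H]
vHev ⇒ vHbeev   [H → H b e]
vHbeev ⇒ vvbeev   [H → v]

S ⇒ Hev ⇒ SSev ⇒ vSev ⇒ vHev ⇒ vHbeev ⇒ vvbeev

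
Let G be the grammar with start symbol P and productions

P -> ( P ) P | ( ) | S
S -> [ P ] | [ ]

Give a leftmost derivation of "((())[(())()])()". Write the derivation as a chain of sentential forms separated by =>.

P => (P)P   [P -> ( P ) P]
(P)P => ((P)P)P   [P -> ( P ) P]
((P)P)P => ((())P)P   [P -> ( )]
((())P)P => ((())S)P   [P -> S]
((())S)P => ((())[P])P   [S -> [ P ]]
((())[P])P => ((())[(P)P])P   [P -> ( P ) P]
((())[(P)P])P => ((())[(())P])P   [P -> ( )]
((())[(())P])P => ((())[(())()])P   [P -> ( )]
((())[(())()])P => ((())[(())()])()   [P -> ( )]

P=>(P)P=>((P)P)P=>((())P)P=>((())S)P=>((())[P])P=>((())[(P)P])P=>((())[(())P])P=>((())[(())()])P=>((())[(())()])()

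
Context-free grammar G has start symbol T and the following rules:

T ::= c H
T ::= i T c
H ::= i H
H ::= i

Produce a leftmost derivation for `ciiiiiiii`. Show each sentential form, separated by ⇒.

T⇒cH⇒ciH⇒ciiH⇒ciiiH⇒ciiiiH⇒ciiiiiH⇒ciiiiiiH⇒ciiiiiiiH⇒ciiiiiiii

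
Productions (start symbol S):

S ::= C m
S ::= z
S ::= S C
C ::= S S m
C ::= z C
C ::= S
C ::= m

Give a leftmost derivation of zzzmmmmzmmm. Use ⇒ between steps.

S ⇒ SC   [S ::= S C]
SC ⇒ CmC   [S ::= C m]
CmC ⇒ zCmC   [C ::= z C]
zCmC ⇒ zSSmmC   [C ::= S S m]
zSSmmC ⇒ zSCSmmC   [S ::= S C]
zSCSmmC ⇒ zSCCSmmC   [S ::= S C]
zSCCSmmC ⇒ zCmCCSmmC   [S ::= C m]
zCmCCSmmC ⇒ zSSmmCCSmmC   [C ::= S S m]
zSSmmCCSmmC ⇒ zzSmmCCSmmC   [S ::= z]
zzSmmCCSmmC ⇒ zzzmmCCSmmC   [S ::= z]
zzzmmCCSmmC ⇒ zzzmmmCSmmC   [C ::= m]
zzzmmmCSmmC ⇒ zzzmmmmSmmC   [C ::= m]
zzzmmmmSmmC ⇒ zzzmmmmzmmC   [S ::= z]
zzzmmmmzmmC ⇒ zzzmmmmzmmm   [C ::= m]

S⇒SC⇒CmC⇒zCmC⇒zSSmmC⇒zSCSmmC⇒zSCCSmmC⇒zCmCCSmmC⇒zSSmmCCSmmC⇒zzSmmCCSmmC⇒zzzmmCCSmmC⇒zzzmmmCSmmC⇒zzzmmmmSmmC⇒zzzmmmmzmmC⇒zzzmmmmzmmm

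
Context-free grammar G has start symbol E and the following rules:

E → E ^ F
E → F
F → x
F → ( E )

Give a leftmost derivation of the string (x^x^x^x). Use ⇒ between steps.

E ⇒ F ⇒ (E) ⇒ (E^F) ⇒ (E^F^F) ⇒ (E^F^F^F) ⇒ (F^F^F^F) ⇒ (x^F^F^F) ⇒ (x^x^F^F) ⇒ (x^x^x^F) ⇒ (x^x^x^x)

E ⇒ F   [E → F]
F ⇒ (E)   [F → ( E )]
(E) ⇒ (E^F)   [E → E ^ F]
(E^F) ⇒ (E^F^F)   [E → E ^ F]
(E^F^F) ⇒ (E^F^F^F)   [E → E ^ F]
(E^F^F^F) ⇒ (F^F^F^F)   [E → F]
(F^F^F^F) ⇒ (x^F^F^F)   [F → x]
(x^F^F^F) ⇒ (x^x^F^F)   [F → x]
(x^x^F^F) ⇒ (x^x^x^F)   [F → x]
(x^x^x^F) ⇒ (x^x^x^x)   [F → x]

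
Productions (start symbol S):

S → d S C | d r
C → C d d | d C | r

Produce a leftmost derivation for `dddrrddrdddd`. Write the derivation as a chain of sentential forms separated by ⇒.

S⇒dSC⇒ddSCC⇒dddrCC⇒dddrCddC⇒dddrrddC⇒dddrrddCdd⇒dddrrddCdddd⇒dddrrddrdddd

S ⇒ dSC   [S → d S C]
dSC ⇒ ddSCC   [S → d S C]
ddSCC ⇒ dddrCC   [S → d r]
dddrCC ⇒ dddrCddC   [C → C d d]
dddrCddC ⇒ dddrrddC   [C → r]
dddrrddC ⇒ dddrrddCdd   [C → C d d]
dddrrddCdd ⇒ dddrrddCdddd   [C → C d d]
dddrrddCdddd ⇒ dddrrddrdddd   [C → r]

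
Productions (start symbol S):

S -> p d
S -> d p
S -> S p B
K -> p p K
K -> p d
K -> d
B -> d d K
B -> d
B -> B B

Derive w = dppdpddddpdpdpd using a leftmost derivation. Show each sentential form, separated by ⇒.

S⇒SpB⇒SpBpB⇒SpBpBpB⇒SpBpBpBpB⇒SpBpBpBpBpB⇒dppBpBpBpBpB⇒dppdpBpBpBpB⇒dppdpBBpBpBpB⇒dppdpddKBpBpBpB⇒dppdpdddBpBpBpB⇒dppdpddddpBpBpB⇒dppdpddddpdpBpB⇒dppdpddddpdpdpB⇒dppdpddddpdpdpd

S ⇒ SpB   [S -> S p B]
SpB ⇒ SpBpB   [S -> S p B]
SpBpB ⇒ SpBpBpB   [S -> S p B]
SpBpBpB ⇒ SpBpBpBpB   [S -> S p B]
SpBpBpBpB ⇒ SpBpBpBpBpB   [S -> S p B]
SpBpBpBpBpB ⇒ dppBpBpBpBpB   [S -> d p]
dppBpBpBpBpB ⇒ dppdpBpBpBpB   [B -> d]
dppdpBpBpBpB ⇒ dppdpBBpBpBpB   [B -> B B]
dppdpBBpBpBpB ⇒ dppdpddKBpBpBpB   [B -> d d K]
dppdpddKBpBpBpB ⇒ dppdpdddBpBpBpB   [K -> d]
dppdpdddBpBpBpB ⇒ dppdpddddpBpBpB   [B -> d]
dppdpddddpBpBpB ⇒ dppdpddddpdpBpB   [B -> d]
dppdpddddpdpBpB ⇒ dppdpddddpdpdpB   [B -> d]
dppdpddddpdpdpB ⇒ dppdpddddpdpdpd   [B -> d]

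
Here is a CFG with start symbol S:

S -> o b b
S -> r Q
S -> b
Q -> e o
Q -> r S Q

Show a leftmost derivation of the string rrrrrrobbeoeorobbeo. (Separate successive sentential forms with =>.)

S=>rQ=>rrSQ=>rrrQQ=>rrrrSQQ=>rrrrrQQQ=>rrrrrrSQQQ=>rrrrrrobbQQQ=>rrrrrrobbeoQQ=>rrrrrrobbeoeoQ=>rrrrrrobbeoeorSQ=>rrrrrrobbeoeorobbQ=>rrrrrrobbeoeorobbeo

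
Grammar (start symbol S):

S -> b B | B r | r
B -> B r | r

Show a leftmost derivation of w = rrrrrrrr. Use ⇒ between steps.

S ⇒ Br ⇒ Brr ⇒ Brrr ⇒ Brrrr ⇒ Brrrrr ⇒ Brrrrrr ⇒ Brrrrrrr ⇒ rrrrrrrr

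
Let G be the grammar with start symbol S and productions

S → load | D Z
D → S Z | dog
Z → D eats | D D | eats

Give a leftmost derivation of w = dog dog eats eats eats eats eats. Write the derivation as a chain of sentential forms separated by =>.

S => D Z => dog Z => dog D eats => dog S Z eats => dog D Z Z eats => dog S Z Z Z eats => dog D Z Z Z Z eats => dog dog Z Z Z Z eats => dog dog eats Z Z Z eats => dog dog eats eats Z Z eats => dog dog eats eats eats Z eats => dog dog eats eats eats eats eats

S => D Z   [S → D Z]
D Z => dog Z   [D → dog]
dog Z => dog D eats   [Z → D eats]
dog D eats => dog S Z eats   [D → S Z]
dog S Z eats => dog D Z Z eats   [S → D Z]
dog D Z Z eats => dog S Z Z Z eats   [D → S Z]
dog S Z Z Z eats => dog D Z Z Z Z eats   [S → D Z]
dog D Z Z Z Z eats => dog dog Z Z Z Z eats   [D → dog]
dog dog Z Z Z Z eats => dog dog eats Z Z Z eats   [Z → eats]
dog dog eats Z Z Z eats => dog dog eats eats Z Z eats   [Z → eats]
dog dog eats eats Z Z eats => dog dog eats eats eats Z eats   [Z → eats]
dog dog eats eats eats Z eats => dog dog eats eats eats eats eats   [Z → eats]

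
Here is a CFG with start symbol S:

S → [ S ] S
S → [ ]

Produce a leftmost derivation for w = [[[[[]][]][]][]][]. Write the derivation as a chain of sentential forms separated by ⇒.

S⇒[S]S⇒[[S]S]S⇒[[[S]S]S]S⇒[[[[S]S]S]S]S⇒[[[[[]]S]S]S]S⇒[[[[[]][]]S]S]S⇒[[[[[]][]][]]S]S⇒[[[[[]][]][]][]]S⇒[[[[[]][]][]][]][]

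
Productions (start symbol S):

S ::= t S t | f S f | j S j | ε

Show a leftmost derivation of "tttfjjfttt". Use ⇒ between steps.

S⇒tSt⇒ttStt⇒tttSttt⇒tttfSfttt⇒tttfjSjfttt⇒tttfjjfttt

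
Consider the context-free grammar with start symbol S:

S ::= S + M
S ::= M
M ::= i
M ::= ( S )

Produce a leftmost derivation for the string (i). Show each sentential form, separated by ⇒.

S ⇒ M   [S ::= M]
M ⇒ (S)   [M ::= ( S )]
(S) ⇒ (M)   [S ::= M]
(M) ⇒ (i)   [M ::= i]

S ⇒ M ⇒ (S) ⇒ (M) ⇒ (i)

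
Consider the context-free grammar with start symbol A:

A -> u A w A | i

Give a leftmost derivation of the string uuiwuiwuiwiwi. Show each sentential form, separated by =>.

A => uAwA => uuAwAwA => uuiwAwA => uuiwuAwAwA => uuiwuiwAwA => uuiwuiwuAwAwA => uuiwuiwuiwAwA => uuiwuiwuiwiwA => uuiwuiwuiwiwi

A => uAwA   [A -> u A w A]
uAwA => uuAwAwA   [A -> u A w A]
uuAwAwA => uuiwAwA   [A -> i]
uuiwAwA => uuiwuAwAwA   [A -> u A w A]
uuiwuAwAwA => uuiwuiwAwA   [A -> i]
uuiwuiwAwA => uuiwuiwuAwAwA   [A -> u A w A]
uuiwuiwuAwAwA => uuiwuiwuiwAwA   [A -> i]
uuiwuiwuiwAwA => uuiwuiwuiwiwA   [A -> i]
uuiwuiwuiwiwA => uuiwuiwuiwiwi   [A -> i]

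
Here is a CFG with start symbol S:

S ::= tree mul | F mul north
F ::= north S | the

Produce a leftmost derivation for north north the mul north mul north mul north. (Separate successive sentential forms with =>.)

S => F mul north   [S ::= F mul north]
F mul north => north S mul north   [F ::= north S]
north S mul north => north F mul north mul north   [S ::= F mul north]
north F mul north mul north => north north S mul north mul north   [F ::= north S]
north north S mul north mul north => north north F mul north mul north mul north   [S ::= F mul north]
north north F mul north mul north mul north => north north the mul north mul north mul north   [F ::= the]

S => F mul north => north S mul north => north F mul north mul north => north north S mul north mul north => north north F mul north mul north mul north => north north the mul north mul north mul north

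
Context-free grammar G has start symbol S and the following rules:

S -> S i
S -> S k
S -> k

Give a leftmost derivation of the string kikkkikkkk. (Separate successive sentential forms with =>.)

S => Sk => Skk => Skkk => Skkkk => Sikkkk => Skikkkk => Skkikkkk => Skkkikkkk => Sikkkikkkk => kikkkikkkk

S => Sk   [S -> S k]
Sk => Skk   [S -> S k]
Skk => Skkk   [S -> S k]
Skkk => Skkkk   [S -> S k]
Skkkk => Sikkkk   [S -> S i]
Sikkkk => Skikkkk   [S -> S k]
Skikkkk => Skkikkkk   [S -> S k]
Skkikkkk => Skkkikkkk   [S -> S k]
Skkkikkkk => Sikkkikkkk   [S -> S i]
Sikkkikkkk => kikkkikkkk   [S -> k]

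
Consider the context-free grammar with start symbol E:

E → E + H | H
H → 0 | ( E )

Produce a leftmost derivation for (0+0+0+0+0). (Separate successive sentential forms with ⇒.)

E⇒H⇒(E)⇒(E+H)⇒(E+H+H)⇒(E+H+H+H)⇒(E+H+H+H+H)⇒(H+H+H+H+H)⇒(0+H+H+H+H)⇒(0+0+H+H+H)⇒(0+0+0+H+H)⇒(0+0+0+0+H)⇒(0+0+0+0+0)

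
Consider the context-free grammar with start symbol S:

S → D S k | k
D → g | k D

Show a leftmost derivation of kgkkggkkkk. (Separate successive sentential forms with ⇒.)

S ⇒ DSk   [S → D S k]
DSk ⇒ kDSk   [D → k D]
kDSk ⇒ kgSk   [D → g]
kgSk ⇒ kgDSkk   [S → D S k]
kgDSkk ⇒ kgkDSkk   [D → k D]
kgkDSkk ⇒ kgkkDSkk   [D → k D]
kgkkDSkk ⇒ kgkkgSkk   [D → g]
kgkkgSkk ⇒ kgkkgDSkkk   [S → D S k]
kgkkgDSkkk ⇒ kgkkggSkkk   [D → g]
kgkkggSkkk ⇒ kgkkggkkkk   [S → k]

S⇒DSk⇒kDSk⇒kgSk⇒kgDSkk⇒kgkDSkk⇒kgkkDSkk⇒kgkkgSkk⇒kgkkgDSkkk⇒kgkkggSkkk⇒kgkkggkkkk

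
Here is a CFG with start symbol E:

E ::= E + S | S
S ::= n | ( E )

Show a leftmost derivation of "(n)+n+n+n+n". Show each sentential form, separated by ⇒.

E ⇒ E+S   [E ::= E + S]
E+S ⇒ E+S+S   [E ::= E + S]
E+S+S ⇒ E+S+S+S   [E ::= E + S]
E+S+S+S ⇒ E+S+S+S+S   [E ::= E + S]
E+S+S+S+S ⇒ S+S+S+S+S   [E ::= S]
S+S+S+S+S ⇒ (E)+S+S+S+S   [S ::= ( E )]
(E)+S+S+S+S ⇒ (S)+S+S+S+S   [E ::= S]
(S)+S+S+S+S ⇒ (n)+S+S+S+S   [S ::= n]
(n)+S+S+S+S ⇒ (n)+n+S+S+S   [S ::= n]
(n)+n+S+S+S ⇒ (n)+n+n+S+S   [S ::= n]
(n)+n+n+S+S ⇒ (n)+n+n+n+S   [S ::= n]
(n)+n+n+n+S ⇒ (n)+n+n+n+n   [S ::= n]

E ⇒ E+S ⇒ E+S+S ⇒ E+S+S+S ⇒ E+S+S+S+S ⇒ S+S+S+S+S ⇒ (E)+S+S+S+S ⇒ (S)+S+S+S+S ⇒ (n)+S+S+S+S ⇒ (n)+n+S+S+S ⇒ (n)+n+n+S+S ⇒ (n)+n+n+n+S ⇒ (n)+n+n+n+n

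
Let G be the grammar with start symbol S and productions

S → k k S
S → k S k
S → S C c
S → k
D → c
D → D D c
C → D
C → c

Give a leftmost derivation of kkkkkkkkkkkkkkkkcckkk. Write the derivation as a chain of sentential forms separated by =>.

S => kSk   [S → k S k]
kSk => kkkSk   [S → k k S]
kkkSk => kkkkSkk   [S → k S k]
kkkkSkk => kkkkkkSkk   [S → k k S]
kkkkkkSkk => kkkkkkkSkkk   [S → k S k]
kkkkkkkSkkk => kkkkkkkSCckkk   [S → S C c]
kkkkkkkSCckkk => kkkkkkkkSkCckkk   [S → k S k]
kkkkkkkkSkCckkk => kkkkkkkkkSkkCckkk   [S → k S k]
kkkkkkkkkSkkCckkk => kkkkkkkkkkSkkkCckkk   [S → k S k]
kkkkkkkkkkSkkkCckkk => kkkkkkkkkkkSkkkkCckkk   [S → k S k]
kkkkkkkkkkkSkkkkCckkk => kkkkkkkkkkkkkkkkCckkk   [S → k]
kkkkkkkkkkkkkkkkCckkk => kkkkkkkkkkkkkkkkcckkk   [C → c]

S=>kSk=>kkkSk=>kkkkSkk=>kkkkkkSkk=>kkkkkkkSkkk=>kkkkkkkSCckkk=>kkkkkkkkSkCckkk=>kkkkkkkkkSkkCckkk=>kkkkkkkkkkSkkkCckkk=>kkkkkkkkkkkSkkkkCckkk=>kkkkkkkkkkkkkkkkCckkk=>kkkkkkkkkkkkkkkkcckkk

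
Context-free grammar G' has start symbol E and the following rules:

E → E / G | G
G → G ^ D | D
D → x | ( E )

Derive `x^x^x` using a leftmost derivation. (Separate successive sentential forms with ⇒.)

E⇒G⇒G^D⇒G^D^D⇒D^D^D⇒x^D^D⇒x^x^D⇒x^x^x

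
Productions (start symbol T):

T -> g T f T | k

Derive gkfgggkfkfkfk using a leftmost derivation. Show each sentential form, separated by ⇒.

T ⇒ gTfT ⇒ gkfT ⇒ gkfgTfT ⇒ gkfggTfTfT ⇒ gkfgggTfTfTfT ⇒ gkfgggkfTfTfT ⇒ gkfgggkfkfTfT ⇒ gkfgggkfkfkfT ⇒ gkfgggkfkfkfk

T ⇒ gTfT   [T -> g T f T]
gTfT ⇒ gkfT   [T -> k]
gkfT ⇒ gkfgTfT   [T -> g T f T]
gkfgTfT ⇒ gkfggTfTfT   [T -> g T f T]
gkfggTfTfT ⇒ gkfgggTfTfTfT   [T -> g T f T]
gkfgggTfTfTfT ⇒ gkfgggkfTfTfT   [T -> k]
gkfgggkfTfTfT ⇒ gkfgggkfkfTfT   [T -> k]
gkfgggkfkfTfT ⇒ gkfgggkfkfkfT   [T -> k]
gkfgggkfkfkfT ⇒ gkfgggkfkfkfk   [T -> k]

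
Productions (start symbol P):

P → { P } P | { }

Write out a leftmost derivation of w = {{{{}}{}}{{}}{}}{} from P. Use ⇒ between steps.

P ⇒ {P}P   [P → { P } P]
{P}P ⇒ {{P}P}P   [P → { P } P]
{{P}P}P ⇒ {{{P}P}P}P   [P → { P } P]
{{{P}P}P}P ⇒ {{{{}}P}P}P   [P → { }]
{{{{}}P}P}P ⇒ {{{{}}{}}P}P   [P → { }]
{{{{}}{}}P}P ⇒ {{{{}}{}}{P}P}P   [P → { P } P]
{{{{}}{}}{P}P}P ⇒ {{{{}}{}}{{}}P}P   [P → { }]
{{{{}}{}}{{}}P}P ⇒ {{{{}}{}}{{}}{}}P   [P → { }]
{{{{}}{}}{{}}{}}P ⇒ {{{{}}{}}{{}}{}}{}   [P → { }]

P⇒{P}P⇒{{P}P}P⇒{{{P}P}P}P⇒{{{{}}P}P}P⇒{{{{}}{}}P}P⇒{{{{}}{}}{P}P}P⇒{{{{}}{}}{{}}P}P⇒{{{{}}{}}{{}}{}}P⇒{{{{}}{}}{{}}{}}{}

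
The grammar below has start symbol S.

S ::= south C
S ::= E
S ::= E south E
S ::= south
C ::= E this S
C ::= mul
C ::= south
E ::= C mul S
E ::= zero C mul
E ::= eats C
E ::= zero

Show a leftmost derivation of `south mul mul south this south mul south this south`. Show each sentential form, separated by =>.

S => south C => south E this S => south C mul S this S => south E this S mul S this S => south C mul S this S mul S this S => south mul mul S this S mul S this S => south mul mul south this S mul S this S => south mul mul south this south mul S this S => south mul mul south this south mul south this S => south mul mul south this south mul south this south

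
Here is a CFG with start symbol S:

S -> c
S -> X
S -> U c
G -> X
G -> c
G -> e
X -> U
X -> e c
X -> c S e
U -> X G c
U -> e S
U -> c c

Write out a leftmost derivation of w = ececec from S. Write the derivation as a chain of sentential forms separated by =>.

S => X => U => XGc => UGc => XGcGc => ecGcGc => ececGc => ececec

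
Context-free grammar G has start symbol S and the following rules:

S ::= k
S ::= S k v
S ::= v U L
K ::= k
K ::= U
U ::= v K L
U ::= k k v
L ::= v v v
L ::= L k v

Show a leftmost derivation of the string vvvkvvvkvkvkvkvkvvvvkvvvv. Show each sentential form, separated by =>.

S => vUL => vvKLL => vvULL => vvvKLLL => vvvkLLL => vvvkLkvLL => vvvkLkvkvLL => vvvkLkvkvkvLL => vvvkLkvkvkvkvLL => vvvkLkvkvkvkvkvLL => vvvkvvvkvkvkvkvkvLL => vvvkvvvkvkvkvkvkvLkvL => vvvkvvvkvkvkvkvkvvvvkvL => vvvkvvvkvkvkvkvkvvvvkvvvv

S => vUL   [S ::= v U L]
vUL => vvKLL   [U ::= v K L]
vvKLL => vvULL   [K ::= U]
vvULL => vvvKLLL   [U ::= v K L]
vvvKLLL => vvvkLLL   [K ::= k]
vvvkLLL => vvvkLkvLL   [L ::= L k v]
vvvkLkvLL => vvvkLkvkvLL   [L ::= L k v]
vvvkLkvkvLL => vvvkLkvkvkvLL   [L ::= L k v]
vvvkLkvkvkvLL => vvvkLkvkvkvkvLL   [L ::= L k v]
vvvkLkvkvkvkvLL => vvvkLkvkvkvkvkvLL   [L ::= L k v]
vvvkLkvkvkvkvkvLL => vvvkvvvkvkvkvkvkvLL   [L ::= v v v]
vvvkvvvkvkvkvkvkvLL => vvvkvvvkvkvkvkvkvLkvL   [L ::= L k v]
vvvkvvvkvkvkvkvkvLkvL => vvvkvvvkvkvkvkvkvvvvkvL   [L ::= v v v]
vvvkvvvkvkvkvkvkvvvvkvL => vvvkvvvkvkvkvkvkvvvvkvvvv   [L ::= v v v]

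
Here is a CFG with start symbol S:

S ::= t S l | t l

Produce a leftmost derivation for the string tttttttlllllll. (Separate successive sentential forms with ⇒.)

S ⇒ tSl ⇒ ttSll ⇒ tttSlll ⇒ ttttSllll ⇒ tttttSlllll ⇒ ttttttSllllll ⇒ tttttttlllllll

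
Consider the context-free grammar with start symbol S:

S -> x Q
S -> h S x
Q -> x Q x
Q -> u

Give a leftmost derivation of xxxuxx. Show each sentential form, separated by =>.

S=>xQ=>xxQx=>xxxQxx=>xxxuxx

S => xQ   [S -> x Q]
xQ => xxQx   [Q -> x Q x]
xxQx => xxxQxx   [Q -> x Q x]
xxxQxx => xxxuxx   [Q -> u]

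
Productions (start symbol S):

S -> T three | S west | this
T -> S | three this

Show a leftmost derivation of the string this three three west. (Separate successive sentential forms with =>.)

S => S west => T three west => S three west => T three three west => S three three west => this three three west

S => S west   [S -> S west]
S west => T three west   [S -> T three]
T three west => S three west   [T -> S]
S three west => T three three west   [S -> T three]
T three three west => S three three west   [T -> S]
S three three west => this three three west   [S -> this]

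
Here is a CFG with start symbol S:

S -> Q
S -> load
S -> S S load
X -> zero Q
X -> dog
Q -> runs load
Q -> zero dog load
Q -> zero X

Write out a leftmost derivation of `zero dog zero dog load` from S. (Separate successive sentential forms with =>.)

S => S S load => Q S load => zero X S load => zero dog S load => zero dog Q load => zero dog zero X load => zero dog zero dog load

S => S S load   [S -> S S load]
S S load => Q S load   [S -> Q]
Q S load => zero X S load   [Q -> zero X]
zero X S load => zero dog S load   [X -> dog]
zero dog S load => zero dog Q load   [S -> Q]
zero dog Q load => zero dog zero X load   [Q -> zero X]
zero dog zero X load => zero dog zero dog load   [X -> dog]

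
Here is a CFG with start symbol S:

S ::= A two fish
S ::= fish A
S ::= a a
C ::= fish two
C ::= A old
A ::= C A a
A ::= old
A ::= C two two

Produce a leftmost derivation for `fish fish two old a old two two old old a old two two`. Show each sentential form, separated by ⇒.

S ⇒ fish A ⇒ fish C two two ⇒ fish A old two two ⇒ fish C A a old two two ⇒ fish A old A a old two two ⇒ fish C two two old A a old two two ⇒ fish A old two two old A a old two two ⇒ fish C A a old two two old A a old two two ⇒ fish fish two A a old two two old A a old two two ⇒ fish fish two old a old two two old A a old two two ⇒ fish fish two old a old two two old old a old two two

S ⇒ fish A   [S ::= fish A]
fish A ⇒ fish C two two   [A ::= C two two]
fish C two two ⇒ fish A old two two   [C ::= A old]
fish A old two two ⇒ fish C A a old two two   [A ::= C A a]
fish C A a old two two ⇒ fish A old A a old two two   [C ::= A old]
fish A old A a old two two ⇒ fish C two two old A a old two two   [A ::= C two two]
fish C two two old A a old two two ⇒ fish A old two two old A a old two two   [C ::= A old]
fish A old two two old A a old two two ⇒ fish C A a old two two old A a old two two   [A ::= C A a]
fish C A a old two two old A a old two two ⇒ fish fish two A a old two two old A a old two two   [C ::= fish two]
fish fish two A a old two two old A a old two two ⇒ fish fish two old a old two two old A a old two two   [A ::= old]
fish fish two old a old two two old A a old two two ⇒ fish fish two old a old two two old old a old two two   [A ::= old]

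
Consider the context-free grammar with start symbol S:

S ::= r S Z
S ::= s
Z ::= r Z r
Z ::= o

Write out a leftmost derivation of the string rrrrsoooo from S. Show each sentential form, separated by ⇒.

S ⇒ rSZ   [S ::= r S Z]
rSZ ⇒ rrSZZ   [S ::= r S Z]
rrSZZ ⇒ rrrSZZZ   [S ::= r S Z]
rrrSZZZ ⇒ rrrrSZZZZ   [S ::= r S Z]
rrrrSZZZZ ⇒ rrrrsZZZZ   [S ::= s]
rrrrsZZZZ ⇒ rrrrsoZZZ   [Z ::= o]
rrrrsoZZZ ⇒ rrrrsooZZ   [Z ::= o]
rrrrsooZZ ⇒ rrrrsoooZ   [Z ::= o]
rrrrsoooZ ⇒ rrrrsoooo   [Z ::= o]

S ⇒ rSZ ⇒ rrSZZ ⇒ rrrSZZZ ⇒ rrrrSZZZZ ⇒ rrrrsZZZZ ⇒ rrrrsoZZZ ⇒ rrrrsooZZ ⇒ rrrrsoooZ ⇒ rrrrsoooo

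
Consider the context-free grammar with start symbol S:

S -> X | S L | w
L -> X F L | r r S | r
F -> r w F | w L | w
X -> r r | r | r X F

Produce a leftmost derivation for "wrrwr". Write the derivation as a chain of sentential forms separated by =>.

S => SL   [S -> S L]
SL => wL   [S -> w]
wL => wrrS   [L -> r r S]
wrrS => wrrSL   [S -> S L]
wrrSL => wrrwL   [S -> w]
wrrwL => wrrwr   [L -> r]

S => SL => wL => wrrS => wrrSL => wrrwL => wrrwr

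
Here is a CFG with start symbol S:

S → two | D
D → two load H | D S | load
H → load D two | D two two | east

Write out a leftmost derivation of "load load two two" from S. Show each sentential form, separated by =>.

S => D => D S => D S S => D S S S => load S S S => load D S S => load load S S => load load two S => load load two two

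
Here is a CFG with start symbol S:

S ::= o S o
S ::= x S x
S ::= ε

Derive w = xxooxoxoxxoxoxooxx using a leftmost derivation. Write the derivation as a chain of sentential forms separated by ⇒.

S ⇒ xSx ⇒ xxSxx ⇒ xxoSoxx ⇒ xxooSooxx ⇒ xxooxSxooxx ⇒ xxooxoSoxooxx ⇒ xxooxoxSxoxooxx ⇒ xxooxoxoSoxoxooxx ⇒ xxooxoxoxSxoxoxooxx ⇒ xxooxoxoxxoxoxooxx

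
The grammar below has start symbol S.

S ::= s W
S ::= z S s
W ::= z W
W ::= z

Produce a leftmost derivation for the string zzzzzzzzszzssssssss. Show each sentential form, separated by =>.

S=>zSs=>zzSss=>zzzSsss=>zzzzSssss=>zzzzzSsssss=>zzzzzzSssssss=>zzzzzzzSsssssss=>zzzzzzzzSssssssss=>zzzzzzzzsWssssssss=>zzzzzzzzszWssssssss=>zzzzzzzzszzssssssss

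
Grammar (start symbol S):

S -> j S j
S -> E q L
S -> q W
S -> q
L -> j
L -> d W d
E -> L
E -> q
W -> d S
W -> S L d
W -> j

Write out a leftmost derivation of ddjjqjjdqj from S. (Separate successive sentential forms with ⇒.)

S⇒EqL⇒LqL⇒dWdqL⇒ddSdqL⇒ddjSjdqL⇒ddjEqLjdqL⇒ddjLqLjdqL⇒ddjjqLjdqL⇒ddjjqjjdqL⇒ddjjqjjdqj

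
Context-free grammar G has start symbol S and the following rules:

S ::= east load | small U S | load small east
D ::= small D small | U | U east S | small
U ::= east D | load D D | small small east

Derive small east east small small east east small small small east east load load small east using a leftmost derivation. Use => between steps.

S => small U S => small east D S => small east U east S S => small east east D east S S => small east east U east S S => small east east small small east east S S => small east east small small east east small U S S => small east east small small east east small small small east S S => small east east small small east east small small small east east load S => small east east small small east east small small small east east load load small east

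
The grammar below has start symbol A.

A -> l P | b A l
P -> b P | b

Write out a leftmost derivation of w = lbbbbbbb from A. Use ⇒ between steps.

A ⇒ lP ⇒ lbP ⇒ lbbP ⇒ lbbbP ⇒ lbbbbP ⇒ lbbbbbP ⇒ lbbbbbbP ⇒ lbbbbbbb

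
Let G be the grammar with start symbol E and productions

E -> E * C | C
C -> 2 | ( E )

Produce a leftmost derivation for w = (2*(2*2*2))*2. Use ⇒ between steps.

E ⇒ E*C ⇒ C*C ⇒ (E)*C ⇒ (E*C)*C ⇒ (C*C)*C ⇒ (2*C)*C ⇒ (2*(E))*C ⇒ (2*(E*C))*C ⇒ (2*(E*C*C))*C ⇒ (2*(C*C*C))*C ⇒ (2*(2*C*C))*C ⇒ (2*(2*2*C))*C ⇒ (2*(2*2*2))*C ⇒ (2*(2*2*2))*2

E ⇒ E*C   [E -> E * C]
E*C ⇒ C*C   [E -> C]
C*C ⇒ (E)*C   [C -> ( E )]
(E)*C ⇒ (E*C)*C   [E -> E * C]
(E*C)*C ⇒ (C*C)*C   [E -> C]
(C*C)*C ⇒ (2*C)*C   [C -> 2]
(2*C)*C ⇒ (2*(E))*C   [C -> ( E )]
(2*(E))*C ⇒ (2*(E*C))*C   [E -> E * C]
(2*(E*C))*C ⇒ (2*(E*C*C))*C   [E -> E * C]
(2*(E*C*C))*C ⇒ (2*(C*C*C))*C   [E -> C]
(2*(C*C*C))*C ⇒ (2*(2*C*C))*C   [C -> 2]
(2*(2*C*C))*C ⇒ (2*(2*2*C))*C   [C -> 2]
(2*(2*2*C))*C ⇒ (2*(2*2*2))*C   [C -> 2]
(2*(2*2*2))*C ⇒ (2*(2*2*2))*2   [C -> 2]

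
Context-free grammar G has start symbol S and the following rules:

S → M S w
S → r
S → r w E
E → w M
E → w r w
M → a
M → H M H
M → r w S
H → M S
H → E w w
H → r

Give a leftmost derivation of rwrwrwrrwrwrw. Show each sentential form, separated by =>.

S=>MSw=>rwSSw=>rwMSwSw=>rwrwSSwSw=>rwrwMSwSwSw=>rwrwrwSSwSwSw=>rwrwrwrSwSwSw=>rwrwrwrrwSwSw=>rwrwrwrrwrwSw=>rwrwrwrrwrwrw

S => MSw   [S → M S w]
MSw => rwSSw   [M → r w S]
rwSSw => rwMSwSw   [S → M S w]
rwMSwSw => rwrwSSwSw   [M → r w S]
rwrwSSwSw => rwrwMSwSwSw   [S → M S w]
rwrwMSwSwSw => rwrwrwSSwSwSw   [M → r w S]
rwrwrwSSwSwSw => rwrwrwrSwSwSw   [S → r]
rwrwrwrSwSwSw => rwrwrwrrwSwSw   [S → r]
rwrwrwrrwSwSw => rwrwrwrrwrwSw   [S → r]
rwrwrwrrwrwSw => rwrwrwrrwrwrw   [S → r]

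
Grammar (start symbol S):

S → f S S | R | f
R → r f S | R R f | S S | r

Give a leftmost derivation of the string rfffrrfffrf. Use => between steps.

S => R => RRf => rfSRf => rffSSRf => rfffSRf => rfffRRf => rfffrRf => rfffrrfSf => rfffrrffSSf => rfffrrfffSf => rfffrrfffRf => rfffrrfffrf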